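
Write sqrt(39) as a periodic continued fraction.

Write x_i = (sqrt(39) + m_i)/d_i with (m_0, d_0) = (0, 1). a_0 = floor(sqrt(39)) = 6, since 6^2 = 36 <= 39 < 49 = 7^2.
Iterate m_{i+1} = d_i*a_i - m_i, d_{i+1} = (39 - m_{i+1}^2)/d_i, a_{i+1} = floor((a_0 + m_{i+1})/d_{i+1}):
  m_1 = 1*6 - 0 = 6, d_1 = (39 - 6^2)/1 = 3/1 = 3, a_1 = floor((6 + 6)/3) = 4.
  m_2 = 3*4 - 6 = 6, d_2 = (39 - 6^2)/3 = 3/3 = 1, a_2 = floor((6 + 6)/1) = 12.
  m_3 = 1*12 - 6 = 6, d_3 = (39 - 6^2)/1 = 3/1 = 3: (m_3, d_3) = (m_1, d_1) = (6, 3), so from here the quotients repeat a_1, a_2; the period length is 2.
Hence the expansion of sqrt(39) is a_0 = 6 followed by the repeating block 4, 12 (period 2).

[6; (4, 12)]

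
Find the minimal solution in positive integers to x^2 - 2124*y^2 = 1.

(x, y) = (561799, 12190)

First expand sqrt(2124) as a continued fraction. With x_i = (sqrt(2124) + m_i)/d_i and (m_0, d_0) = (0, 1): a_0 = floor(sqrt(2124)) = 46, since 46^2 = 2116 <= 2124 < 2209 = 47^2.
Iterate m_{i+1} = d_i*a_i - m_i, d_{i+1} = (2124 - m_{i+1}^2)/d_i, a_{i+1} = floor((a_0 + m_{i+1})/d_{i+1}):
  m_1 = 1*46 - 0 = 46, d_1 = (2124 - 46^2)/1 = 8/1 = 8, a_1 = floor((46 + 46)/8) = 11.
  m_2 = 8*11 - 46 = 42, d_2 = (2124 - 42^2)/8 = 360/8 = 45, a_2 = floor((46 + 42)/45) = 1.
  m_3 = 45*1 - 42 = 3, d_3 = (2124 - 3^2)/45 = 2115/45 = 47, a_3 = floor((46 + 3)/47) = 1.
  m_4 = 47*1 - 3 = 44, d_4 = (2124 - 44^2)/47 = 188/47 = 4, a_4 = floor((46 + 44)/4) = 22.
  m_5 = 4*22 - 44 = 44, d_5 = (2124 - 44^2)/4 = 188/4 = 47, a_5 = floor((46 + 44)/47) = 1.
  m_6 = 47*1 - 44 = 3, d_6 = (2124 - 3^2)/47 = 2115/47 = 45, a_6 = floor((46 + 3)/45) = 1.
  m_7 = 45*1 - 3 = 42, d_7 = (2124 - 42^2)/45 = 360/45 = 8, a_7 = floor((46 + 42)/8) = 11.
  m_8 = 8*11 - 42 = 46, d_8 = (2124 - 46^2)/8 = 8/8 = 1, a_8 = floor((46 + 46)/1) = 92.
  m_9 = 1*92 - 46 = 46, d_9 = (2124 - 46^2)/1 = 8/1 = 8: (m_9, d_9) = (m_1, d_1) = (46, 8), so from here the quotients repeat a_1, ..., a_8; the period length is 8.
So sqrt(2124) = [46; (11, 1, 1, 22, 1, 1, 11, 92)] with period length k = 8.
k is even, so the fundamental solution of x^2 - 2124y^2 = 1 is (p_{k-1}, q_{k-1}) = (p_7, q_7); compute convergents through index 7.
Convergents (p_i = a_i*p_{i-1} + p_{i-2}, q_i = a_i*q_{i-1} + q_{i-2} with p_{-2}=0, p_{-1}=1, q_{-2}=1, q_{-1}=0):
  i=0: a_0=46, p_0 = 46*1 + 0 = 46, q_0 = 46*0 + 1 = 1.
  i=1: a_1=11, p_1 = 11*46 + 1 = 507, q_1 = 11*1 + 0 = 11.
  i=2: a_2=1, p_2 = 1*507 + 46 = 553, q_2 = 1*11 + 1 = 12.
  i=3: a_3=1, p_3 = 1*553 + 507 = 1060, q_3 = 1*12 + 11 = 23.
  i=4: a_4=22, p_4 = 22*1060 + 553 = 23873, q_4 = 22*23 + 12 = 518.
  i=5: a_5=1, p_5 = 1*23873 + 1060 = 24933, q_5 = 1*518 + 23 = 541.
  i=6: a_6=1, p_6 = 1*24933 + 23873 = 48806, q_6 = 1*541 + 518 = 1059.
  i=7: a_7=11, p_7 = 11*48806 + 24933 = 561799, q_7 = 11*1059 + 541 = 12190.
Check: 561799^2 - 2124*12190^2 = 315618116401 - 315618116400 = 1, so (x, y) = (561799, 12190) solves the equation, and by the theorem it is the least positive solution.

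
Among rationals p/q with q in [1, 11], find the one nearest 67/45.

3/2

Expand x = 67/45 as a continued fraction with the Euclidean algorithm:
  67 = 1*45 + 22, so a_0 = 1.
  45 = 2*22 + 1, so a_1 = 2.
  22 = 22*1 + 0, so a_2 = 22.
so x = [1; 2, 22].
Convergents (p_i = a_i*p_{i-1} + p_{i-2}, q_i = a_i*q_{i-1} + q_{i-2} with p_{-2}=0, p_{-1}=1, q_{-2}=1, q_{-1}=0), until the denominator exceeds 11:
  i=0: a_0=1, p_0 = 1*1 + 0 = 1, q_0 = 1*0 + 1 = 1.
  i=1: a_1=2, p_1 = 2*1 + 1 = 3, q_1 = 2*1 + 0 = 2.
  i=2: a_2=22, p_2 = 22*3 + 1 = 67, q_2 = 22*2 + 1 = 45.
q_2 = 45 > 11, so the last convergent with denominator <= 11 is p_1/q_1 = 3/2.
The closest fraction with denominator <= 11 is either p_1/q_1 or the intermediate fraction (k*p_1 + p_0)/(k*q_1 + q_0) with the largest k >= 1 whose denominator stays <= 11; these approach x as k grows, and every other convergent or intermediate fraction in range is farther away.
Largest k: floor((11 - q_0)/q_1) = floor((11 - 1)/2) = 5.
That gives (5*3 + 1)/(5*2 + 1) = 16/11.
Compare the errors: |x - 3/2| = |67*2 - 3*45|/(45*2) = 1/90, and |x - 16/11| = |67*11 - 16*45|/(45*11) = 17/495.
Cross-multiplying, 1*495 = 495 < 1530 = 17*90, so 1/90 is smaller: the convergent 3/2 is closer to x than 16/11.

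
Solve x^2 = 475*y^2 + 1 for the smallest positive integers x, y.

(x, y) = (57799, 2652)

First expand sqrt(475) as a continued fraction. With x_i = (sqrt(475) + m_i)/d_i and (m_0, d_0) = (0, 1): a_0 = floor(sqrt(475)) = 21, since 21^2 = 441 <= 475 < 484 = 22^2.
Iterate m_{i+1} = d_i*a_i - m_i, d_{i+1} = (475 - m_{i+1}^2)/d_i, a_{i+1} = floor((a_0 + m_{i+1})/d_{i+1}):
  m_1 = 1*21 - 0 = 21, d_1 = (475 - 21^2)/1 = 34/1 = 34, a_1 = floor((21 + 21)/34) = 1.
  m_2 = 34*1 - 21 = 13, d_2 = (475 - 13^2)/34 = 306/34 = 9, a_2 = floor((21 + 13)/9) = 3.
  m_3 = 9*3 - 13 = 14, d_3 = (475 - 14^2)/9 = 279/9 = 31, a_3 = floor((21 + 14)/31) = 1.
  m_4 = 31*1 - 14 = 17, d_4 = (475 - 17^2)/31 = 186/31 = 6, a_4 = floor((21 + 17)/6) = 6.
  m_5 = 6*6 - 17 = 19, d_5 = (475 - 19^2)/6 = 114/6 = 19, a_5 = floor((21 + 19)/19) = 2.
  m_6 = 19*2 - 19 = 19, d_6 = (475 - 19^2)/19 = 114/19 = 6, a_6 = floor((21 + 19)/6) = 6.
  m_7 = 6*6 - 19 = 17, d_7 = (475 - 17^2)/6 = 186/6 = 31, a_7 = floor((21 + 17)/31) = 1.
  m_8 = 31*1 - 17 = 14, d_8 = (475 - 14^2)/31 = 279/31 = 9, a_8 = floor((21 + 14)/9) = 3.
  m_9 = 9*3 - 14 = 13, d_9 = (475 - 13^2)/9 = 306/9 = 34, a_9 = floor((21 + 13)/34) = 1.
  m_10 = 34*1 - 13 = 21, d_10 = (475 - 21^2)/34 = 34/34 = 1, a_10 = floor((21 + 21)/1) = 42.
  m_11 = 1*42 - 21 = 21, d_11 = (475 - 21^2)/1 = 34/1 = 34: (m_11, d_11) = (m_1, d_1) = (21, 34), so from here the quotients repeat a_1, ..., a_10; the period length is 10.
So sqrt(475) = [21; (1, 3, 1, 6, 2, 6, 1, 3, 1, 42)] with period length k = 10.
k is even, so the fundamental solution of x^2 - 475y^2 = 1 is (p_{k-1}, q_{k-1}) = (p_9, q_9); compute convergents through index 9.
Convergents (p_i = a_i*p_{i-1} + p_{i-2}, q_i = a_i*q_{i-1} + q_{i-2} with p_{-2}=0, p_{-1}=1, q_{-2}=1, q_{-1}=0):
  i=0: a_0=21, p_0 = 21*1 + 0 = 21, q_0 = 21*0 + 1 = 1.
  i=1: a_1=1, p_1 = 1*21 + 1 = 22, q_1 = 1*1 + 0 = 1.
  i=2: a_2=3, p_2 = 3*22 + 21 = 87, q_2 = 3*1 + 1 = 4.
  i=3: a_3=1, p_3 = 1*87 + 22 = 109, q_3 = 1*4 + 1 = 5.
  i=4: a_4=6, p_4 = 6*109 + 87 = 741, q_4 = 6*5 + 4 = 34.
  i=5: a_5=2, p_5 = 2*741 + 109 = 1591, q_5 = 2*34 + 5 = 73.
  i=6: a_6=6, p_6 = 6*1591 + 741 = 10287, q_6 = 6*73 + 34 = 472.
  i=7: a_7=1, p_7 = 1*10287 + 1591 = 11878, q_7 = 1*472 + 73 = 545.
  i=8: a_8=3, p_8 = 3*11878 + 10287 = 45921, q_8 = 3*545 + 472 = 2107.
  i=9: a_9=1, p_9 = 1*45921 + 11878 = 57799, q_9 = 1*2107 + 545 = 2652.
Check: 57799^2 - 475*2652^2 = 3340724401 - 3340724400 = 1, so (x, y) = (57799, 2652) solves the equation, and by the theorem it is the least positive solution.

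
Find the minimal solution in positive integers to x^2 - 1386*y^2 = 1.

(x, y) = (21295, 572)

First expand sqrt(1386) as a continued fraction. With x_i = (sqrt(1386) + m_i)/d_i and (m_0, d_0) = (0, 1): a_0 = floor(sqrt(1386)) = 37, since 37^2 = 1369 <= 1386 < 1444 = 38^2.
Iterate m_{i+1} = d_i*a_i - m_i, d_{i+1} = (1386 - m_{i+1}^2)/d_i, a_{i+1} = floor((a_0 + m_{i+1})/d_{i+1}):
  m_1 = 1*37 - 0 = 37, d_1 = (1386 - 37^2)/1 = 17/1 = 17, a_1 = floor((37 + 37)/17) = 4.
  m_2 = 17*4 - 37 = 31, d_2 = (1386 - 31^2)/17 = 425/17 = 25, a_2 = floor((37 + 31)/25) = 2.
  m_3 = 25*2 - 31 = 19, d_3 = (1386 - 19^2)/25 = 1025/25 = 41, a_3 = floor((37 + 19)/41) = 1.
  m_4 = 41*1 - 19 = 22, d_4 = (1386 - 22^2)/41 = 902/41 = 22, a_4 = floor((37 + 22)/22) = 2.
  m_5 = 22*2 - 22 = 22, d_5 = (1386 - 22^2)/22 = 902/22 = 41, a_5 = floor((37 + 22)/41) = 1.
  m_6 = 41*1 - 22 = 19, d_6 = (1386 - 19^2)/41 = 1025/41 = 25, a_6 = floor((37 + 19)/25) = 2.
  m_7 = 25*2 - 19 = 31, d_7 = (1386 - 31^2)/25 = 425/25 = 17, a_7 = floor((37 + 31)/17) = 4.
  m_8 = 17*4 - 31 = 37, d_8 = (1386 - 37^2)/17 = 17/17 = 1, a_8 = floor((37 + 37)/1) = 74.
  m_9 = 1*74 - 37 = 37, d_9 = (1386 - 37^2)/1 = 17/1 = 17: (m_9, d_9) = (m_1, d_1) = (37, 17), so from here the quotients repeat a_1, ..., a_8; the period length is 8.
So sqrt(1386) = [37; (4, 2, 1, 2, 1, 2, 4, 74)] with period length k = 8.
k is even, so the fundamental solution of x^2 - 1386y^2 = 1 is (p_{k-1}, q_{k-1}) = (p_7, q_7); compute convergents through index 7.
Convergents (p_i = a_i*p_{i-1} + p_{i-2}, q_i = a_i*q_{i-1} + q_{i-2} with p_{-2}=0, p_{-1}=1, q_{-2}=1, q_{-1}=0):
  i=0: a_0=37, p_0 = 37*1 + 0 = 37, q_0 = 37*0 + 1 = 1.
  i=1: a_1=4, p_1 = 4*37 + 1 = 149, q_1 = 4*1 + 0 = 4.
  i=2: a_2=2, p_2 = 2*149 + 37 = 335, q_2 = 2*4 + 1 = 9.
  i=3: a_3=1, p_3 = 1*335 + 149 = 484, q_3 = 1*9 + 4 = 13.
  i=4: a_4=2, p_4 = 2*484 + 335 = 1303, q_4 = 2*13 + 9 = 35.
  i=5: a_5=1, p_5 = 1*1303 + 484 = 1787, q_5 = 1*35 + 13 = 48.
  i=6: a_6=2, p_6 = 2*1787 + 1303 = 4877, q_6 = 2*48 + 35 = 131.
  i=7: a_7=4, p_7 = 4*4877 + 1787 = 21295, q_7 = 4*131 + 48 = 572.
Check: 21295^2 - 1386*572^2 = 453477025 - 453477024 = 1, so (x, y) = (21295, 572) solves the equation, and by the theorem it is the least positive solution.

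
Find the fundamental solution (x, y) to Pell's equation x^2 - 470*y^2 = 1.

First expand sqrt(470) as a continued fraction. With x_i = (sqrt(470) + m_i)/d_i and (m_0, d_0) = (0, 1): a_0 = floor(sqrt(470)) = 21, since 21^2 = 441 <= 470 < 484 = 22^2.
Iterate m_{i+1} = d_i*a_i - m_i, d_{i+1} = (470 - m_{i+1}^2)/d_i, a_{i+1} = floor((a_0 + m_{i+1})/d_{i+1}):
  m_1 = 1*21 - 0 = 21, d_1 = (470 - 21^2)/1 = 29/1 = 29, a_1 = floor((21 + 21)/29) = 1.
  m_2 = 29*1 - 21 = 8, d_2 = (470 - 8^2)/29 = 406/29 = 14, a_2 = floor((21 + 8)/14) = 2.
  m_3 = 14*2 - 8 = 20, d_3 = (470 - 20^2)/14 = 70/14 = 5, a_3 = floor((21 + 20)/5) = 8.
  m_4 = 5*8 - 20 = 20, d_4 = (470 - 20^2)/5 = 70/5 = 14, a_4 = floor((21 + 20)/14) = 2.
  m_5 = 14*2 - 20 = 8, d_5 = (470 - 8^2)/14 = 406/14 = 29, a_5 = floor((21 + 8)/29) = 1.
  m_6 = 29*1 - 8 = 21, d_6 = (470 - 21^2)/29 = 29/29 = 1, a_6 = floor((21 + 21)/1) = 42.
  m_7 = 1*42 - 21 = 21, d_7 = (470 - 21^2)/1 = 29/1 = 29: (m_7, d_7) = (m_1, d_1) = (21, 29), so from here the quotients repeat a_1, ..., a_6; the period length is 6.
So sqrt(470) = [21; (1, 2, 8, 2, 1, 42)] with period length k = 6.
k is even, so the fundamental solution of x^2 - 470y^2 = 1 is (p_{k-1}, q_{k-1}) = (p_5, q_5); compute convergents through index 5.
Convergents (p_i = a_i*p_{i-1} + p_{i-2}, q_i = a_i*q_{i-1} + q_{i-2} with p_{-2}=0, p_{-1}=1, q_{-2}=1, q_{-1}=0):
  i=0: a_0=21, p_0 = 21*1 + 0 = 21, q_0 = 21*0 + 1 = 1.
  i=1: a_1=1, p_1 = 1*21 + 1 = 22, q_1 = 1*1 + 0 = 1.
  i=2: a_2=2, p_2 = 2*22 + 21 = 65, q_2 = 2*1 + 1 = 3.
  i=3: a_3=8, p_3 = 8*65 + 22 = 542, q_3 = 8*3 + 1 = 25.
  i=4: a_4=2, p_4 = 2*542 + 65 = 1149, q_4 = 2*25 + 3 = 53.
  i=5: a_5=1, p_5 = 1*1149 + 542 = 1691, q_5 = 1*53 + 25 = 78.
Check: 1691^2 - 470*78^2 = 2859481 - 2859480 = 1, so (x, y) = (1691, 78) solves the equation, and by the theorem it is the least positive solution.

(x, y) = (1691, 78)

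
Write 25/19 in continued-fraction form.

Run the Euclidean algorithm on 25 and 19; the successive quotients are the partial quotients a_0, a_1, ... (each step inverts the fractional part left over by the previous one):
  25 = 1*19 + 6, so a_0 = 1.
  19 = 3*6 + 1, so a_1 = 3.
  6 = 6*1 + 0, so a_2 = 6.
The remainder reaches 0 after 3 divisions, so the expansion has 3 partial quotients, read off in order.

[1; 3, 6]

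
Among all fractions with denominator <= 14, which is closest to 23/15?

20/13

Expand x = 23/15 as a continued fraction with the Euclidean algorithm:
  23 = 1*15 + 8, so a_0 = 1.
  15 = 1*8 + 7, so a_1 = 1.
  8 = 1*7 + 1, so a_2 = 1.
  7 = 7*1 + 0, so a_3 = 7.
so x = [1; 1, 1, 7].
Convergents (p_i = a_i*p_{i-1} + p_{i-2}, q_i = a_i*q_{i-1} + q_{i-2} with p_{-2}=0, p_{-1}=1, q_{-2}=1, q_{-1}=0), until the denominator exceeds 14:
  i=0: a_0=1, p_0 = 1*1 + 0 = 1, q_0 = 1*0 + 1 = 1.
  i=1: a_1=1, p_1 = 1*1 + 1 = 2, q_1 = 1*1 + 0 = 1.
  i=2: a_2=1, p_2 = 1*2 + 1 = 3, q_2 = 1*1 + 1 = 2.
  i=3: a_3=7, p_3 = 7*3 + 2 = 23, q_3 = 7*2 + 1 = 15.
q_3 = 15 > 14, so the last convergent with denominator <= 14 is p_2/q_2 = 3/2.
The closest fraction with denominator <= 14 is either p_2/q_2 or the intermediate fraction (k*p_2 + p_1)/(k*q_2 + q_1) with the largest k >= 1 whose denominator stays <= 14; these approach x as k grows, and every other convergent or intermediate fraction in range is farther away.
Largest k: floor((14 - q_1)/q_2) = floor((14 - 1)/2) = 6.
That gives (6*3 + 2)/(6*2 + 1) = 20/13.
Compare the errors: |x - 3/2| = |23*2 - 3*15|/(15*2) = 1/30, and |x - 20/13| = |23*13 - 20*15|/(15*13) = 1/195.
Cross-multiplying, 1*30 = 30 < 195 = 1*195, so 1/195 is smaller: the intermediate fraction 20/13 is closer to x than 3/2.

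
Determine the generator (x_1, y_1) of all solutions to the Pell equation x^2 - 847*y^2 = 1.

(x, y) = (8193151, 281520)

First expand sqrt(847) as a continued fraction. With x_i = (sqrt(847) + m_i)/d_i and (m_0, d_0) = (0, 1): a_0 = floor(sqrt(847)) = 29, since 29^2 = 841 <= 847 < 900 = 30^2.
Iterate m_{i+1} = d_i*a_i - m_i, d_{i+1} = (847 - m_{i+1}^2)/d_i, a_{i+1} = floor((a_0 + m_{i+1})/d_{i+1}):
  m_1 = 1*29 - 0 = 29, d_1 = (847 - 29^2)/1 = 6/1 = 6, a_1 = floor((29 + 29)/6) = 9.
  m_2 = 6*9 - 29 = 25, d_2 = (847 - 25^2)/6 = 222/6 = 37, a_2 = floor((29 + 25)/37) = 1.
  m_3 = 37*1 - 25 = 12, d_3 = (847 - 12^2)/37 = 703/37 = 19, a_3 = floor((29 + 12)/19) = 2.
  m_4 = 19*2 - 12 = 26, d_4 = (847 - 26^2)/19 = 171/19 = 9, a_4 = floor((29 + 26)/9) = 6.
  m_5 = 9*6 - 26 = 28, d_5 = (847 - 28^2)/9 = 63/9 = 7, a_5 = floor((29 + 28)/7) = 8.
  m_6 = 7*8 - 28 = 28, d_6 = (847 - 28^2)/7 = 63/7 = 9, a_6 = floor((29 + 28)/9) = 6.
  m_7 = 9*6 - 28 = 26, d_7 = (847 - 26^2)/9 = 171/9 = 19, a_7 = floor((29 + 26)/19) = 2.
  m_8 = 19*2 - 26 = 12, d_8 = (847 - 12^2)/19 = 703/19 = 37, a_8 = floor((29 + 12)/37) = 1.
  m_9 = 37*1 - 12 = 25, d_9 = (847 - 25^2)/37 = 222/37 = 6, a_9 = floor((29 + 25)/6) = 9.
  m_10 = 6*9 - 25 = 29, d_10 = (847 - 29^2)/6 = 6/6 = 1, a_10 = floor((29 + 29)/1) = 58.
  m_11 = 1*58 - 29 = 29, d_11 = (847 - 29^2)/1 = 6/1 = 6: (m_11, d_11) = (m_1, d_1) = (29, 6), so from here the quotients repeat a_1, ..., a_10; the period length is 10.
So sqrt(847) = [29; (9, 1, 2, 6, 8, 6, 2, 1, 9, 58)] with period length k = 10.
k is even, so the fundamental solution of x^2 - 847y^2 = 1 is (p_{k-1}, q_{k-1}) = (p_9, q_9); compute convergents through index 9.
Convergents (p_i = a_i*p_{i-1} + p_{i-2}, q_i = a_i*q_{i-1} + q_{i-2} with p_{-2}=0, p_{-1}=1, q_{-2}=1, q_{-1}=0):
  i=0: a_0=29, p_0 = 29*1 + 0 = 29, q_0 = 29*0 + 1 = 1.
  i=1: a_1=9, p_1 = 9*29 + 1 = 262, q_1 = 9*1 + 0 = 9.
  i=2: a_2=1, p_2 = 1*262 + 29 = 291, q_2 = 1*9 + 1 = 10.
  i=3: a_3=2, p_3 = 2*291 + 262 = 844, q_3 = 2*10 + 9 = 29.
  i=4: a_4=6, p_4 = 6*844 + 291 = 5355, q_4 = 6*29 + 10 = 184.
  i=5: a_5=8, p_5 = 8*5355 + 844 = 43684, q_5 = 8*184 + 29 = 1501.
  i=6: a_6=6, p_6 = 6*43684 + 5355 = 267459, q_6 = 6*1501 + 184 = 9190.
  i=7: a_7=2, p_7 = 2*267459 + 43684 = 578602, q_7 = 2*9190 + 1501 = 19881.
  i=8: a_8=1, p_8 = 1*578602 + 267459 = 846061, q_8 = 1*19881 + 9190 = 29071.
  i=9: a_9=9, p_9 = 9*846061 + 578602 = 8193151, q_9 = 9*29071 + 19881 = 281520.
Check: 8193151^2 - 847*281520^2 = 67127723308801 - 67127723308800 = 1, so (x, y) = (8193151, 281520) solves the equation, and by the theorem it is the least positive solution.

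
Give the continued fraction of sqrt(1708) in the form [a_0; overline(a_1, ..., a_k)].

[41; overline(3, 20, 3, 82)]

Write x_i = (sqrt(1708) + m_i)/d_i with (m_0, d_0) = (0, 1). a_0 = floor(sqrt(1708)) = 41, since 41^2 = 1681 <= 1708 < 1764 = 42^2.
Iterate m_{i+1} = d_i*a_i - m_i, d_{i+1} = (1708 - m_{i+1}^2)/d_i, a_{i+1} = floor((a_0 + m_{i+1})/d_{i+1}):
  m_1 = 1*41 - 0 = 41, d_1 = (1708 - 41^2)/1 = 27/1 = 27, a_1 = floor((41 + 41)/27) = 3.
  m_2 = 27*3 - 41 = 40, d_2 = (1708 - 40^2)/27 = 108/27 = 4, a_2 = floor((41 + 40)/4) = 20.
  m_3 = 4*20 - 40 = 40, d_3 = (1708 - 40^2)/4 = 108/4 = 27, a_3 = floor((41 + 40)/27) = 3.
  m_4 = 27*3 - 40 = 41, d_4 = (1708 - 41^2)/27 = 27/27 = 1, a_4 = floor((41 + 41)/1) = 82.
  m_5 = 1*82 - 41 = 41, d_5 = (1708 - 41^2)/1 = 27/1 = 27: (m_5, d_5) = (m_1, d_1) = (41, 27), so from here the quotients repeat a_1, ..., a_4; the period length is 4.
Hence the expansion of sqrt(1708) is a_0 = 41 followed by the repeating block 3, 20, 3, 82 (period 4).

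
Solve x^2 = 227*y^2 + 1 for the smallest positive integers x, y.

(x, y) = (226, 15)

First expand sqrt(227) as a continued fraction. With x_i = (sqrt(227) + m_i)/d_i and (m_0, d_0) = (0, 1): a_0 = floor(sqrt(227)) = 15, since 15^2 = 225 <= 227 < 256 = 16^2.
Iterate m_{i+1} = d_i*a_i - m_i, d_{i+1} = (227 - m_{i+1}^2)/d_i, a_{i+1} = floor((a_0 + m_{i+1})/d_{i+1}):
  m_1 = 1*15 - 0 = 15, d_1 = (227 - 15^2)/1 = 2/1 = 2, a_1 = floor((15 + 15)/2) = 15.
  m_2 = 2*15 - 15 = 15, d_2 = (227 - 15^2)/2 = 2/2 = 1, a_2 = floor((15 + 15)/1) = 30.
  m_3 = 1*30 - 15 = 15, d_3 = (227 - 15^2)/1 = 2/1 = 2: (m_3, d_3) = (m_1, d_1) = (15, 2), so from here the quotients repeat a_1, a_2; the period length is 2.
So sqrt(227) = [15; (15, 30)] with period length k = 2.
k is even, so the fundamental solution of x^2 - 227y^2 = 1 is (p_{k-1}, q_{k-1}) = (p_1, q_1); compute convergents through index 1.
Convergents (p_i = a_i*p_{i-1} + p_{i-2}, q_i = a_i*q_{i-1} + q_{i-2} with p_{-2}=0, p_{-1}=1, q_{-2}=1, q_{-1}=0):
  i=0: a_0=15, p_0 = 15*1 + 0 = 15, q_0 = 15*0 + 1 = 1.
  i=1: a_1=15, p_1 = 15*15 + 1 = 226, q_1 = 15*1 + 0 = 15.
Check: 226^2 - 227*15^2 = 51076 - 51075 = 1, so (x, y) = (226, 15) solves the equation, and by the theorem it is the least positive solution.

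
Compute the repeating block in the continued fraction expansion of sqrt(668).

Write x_i = (sqrt(668) + m_i)/d_i with (m_0, d_0) = (0, 1). a_0 = floor(sqrt(668)) = 25, since 25^2 = 625 <= 668 < 676 = 26^2.
Iterate m_{i+1} = d_i*a_i - m_i, d_{i+1} = (668 - m_{i+1}^2)/d_i, a_{i+1} = floor((a_0 + m_{i+1})/d_{i+1}):
  m_1 = 1*25 - 0 = 25, d_1 = (668 - 25^2)/1 = 43/1 = 43, a_1 = floor((25 + 25)/43) = 1.
  m_2 = 43*1 - 25 = 18, d_2 = (668 - 18^2)/43 = 344/43 = 8, a_2 = floor((25 + 18)/8) = 5.
  m_3 = 8*5 - 18 = 22, d_3 = (668 - 22^2)/8 = 184/8 = 23, a_3 = floor((25 + 22)/23) = 2.
  m_4 = 23*2 - 22 = 24, d_4 = (668 - 24^2)/23 = 92/23 = 4, a_4 = floor((25 + 24)/4) = 12.
  m_5 = 4*12 - 24 = 24, d_5 = (668 - 24^2)/4 = 92/4 = 23, a_5 = floor((25 + 24)/23) = 2.
  m_6 = 23*2 - 24 = 22, d_6 = (668 - 22^2)/23 = 184/23 = 8, a_6 = floor((25 + 22)/8) = 5.
  m_7 = 8*5 - 22 = 18, d_7 = (668 - 18^2)/8 = 344/8 = 43, a_7 = floor((25 + 18)/43) = 1.
  m_8 = 43*1 - 18 = 25, d_8 = (668 - 25^2)/43 = 43/43 = 1, a_8 = floor((25 + 25)/1) = 50.
  m_9 = 1*50 - 25 = 25, d_9 = (668 - 25^2)/1 = 43/1 = 43: (m_9, d_9) = (m_1, d_1) = (25, 43), so from here the quotients repeat a_1, ..., a_8; the period length is 8.
Hence the expansion of sqrt(668) is a_0 = 25 followed by the repeating block 1, 5, 2, 12, 2, 5, 1, 50 (period 8).

[25; (1, 5, 2, 12, 2, 5, 1, 50)]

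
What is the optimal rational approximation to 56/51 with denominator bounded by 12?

Expand x = 56/51 as a continued fraction with the Euclidean algorithm:
  56 = 1*51 + 5, so a_0 = 1.
  51 = 10*5 + 1, so a_1 = 10.
  5 = 5*1 + 0, so a_2 = 5.
so x = [1; 10, 5].
Convergents (p_i = a_i*p_{i-1} + p_{i-2}, q_i = a_i*q_{i-1} + q_{i-2} with p_{-2}=0, p_{-1}=1, q_{-2}=1, q_{-1}=0), until the denominator exceeds 12:
  i=0: a_0=1, p_0 = 1*1 + 0 = 1, q_0 = 1*0 + 1 = 1.
  i=1: a_1=10, p_1 = 10*1 + 1 = 11, q_1 = 10*1 + 0 = 10.
  i=2: a_2=5, p_2 = 5*11 + 1 = 56, q_2 = 5*10 + 1 = 51.
q_2 = 51 > 12, so the last convergent with denominator <= 12 is p_1/q_1 = 11/10.
The closest fraction with denominator <= 12 is either p_1/q_1 or the intermediate fraction (k*p_1 + p_0)/(k*q_1 + q_0) with the largest k >= 1 whose denominator stays <= 12; these approach x as k grows, and every other convergent or intermediate fraction in range is farther away.
Largest k: floor((12 - q_0)/q_1) = floor((12 - 1)/10) = 1.
That gives (1*11 + 1)/(1*10 + 1) = 12/11.
Compare the errors: |x - 11/10| = |56*10 - 11*51|/(51*10) = 1/510, and |x - 12/11| = |56*11 - 12*51|/(51*11) = 4/561.
Cross-multiplying, 1*561 = 561 < 2040 = 4*510, so 1/510 is smaller: the convergent 11/10 is closer to x than 12/11.

11/10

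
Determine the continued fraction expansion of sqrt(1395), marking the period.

[37; (2, 1, 6, 8, 6, 1, 2, 74)]

Write x_i = (sqrt(1395) + m_i)/d_i with (m_0, d_0) = (0, 1). a_0 = floor(sqrt(1395)) = 37, since 37^2 = 1369 <= 1395 < 1444 = 38^2.
Iterate m_{i+1} = d_i*a_i - m_i, d_{i+1} = (1395 - m_{i+1}^2)/d_i, a_{i+1} = floor((a_0 + m_{i+1})/d_{i+1}):
  m_1 = 1*37 - 0 = 37, d_1 = (1395 - 37^2)/1 = 26/1 = 26, a_1 = floor((37 + 37)/26) = 2.
  m_2 = 26*2 - 37 = 15, d_2 = (1395 - 15^2)/26 = 1170/26 = 45, a_2 = floor((37 + 15)/45) = 1.
  m_3 = 45*1 - 15 = 30, d_3 = (1395 - 30^2)/45 = 495/45 = 11, a_3 = floor((37 + 30)/11) = 6.
  m_4 = 11*6 - 30 = 36, d_4 = (1395 - 36^2)/11 = 99/11 = 9, a_4 = floor((37 + 36)/9) = 8.
  m_5 = 9*8 - 36 = 36, d_5 = (1395 - 36^2)/9 = 99/9 = 11, a_5 = floor((37 + 36)/11) = 6.
  m_6 = 11*6 - 36 = 30, d_6 = (1395 - 30^2)/11 = 495/11 = 45, a_6 = floor((37 + 30)/45) = 1.
  m_7 = 45*1 - 30 = 15, d_7 = (1395 - 15^2)/45 = 1170/45 = 26, a_7 = floor((37 + 15)/26) = 2.
  m_8 = 26*2 - 15 = 37, d_8 = (1395 - 37^2)/26 = 26/26 = 1, a_8 = floor((37 + 37)/1) = 74.
  m_9 = 1*74 - 37 = 37, d_9 = (1395 - 37^2)/1 = 26/1 = 26: (m_9, d_9) = (m_1, d_1) = (37, 26), so from here the quotients repeat a_1, ..., a_8; the period length is 8.
Hence the expansion of sqrt(1395) is a_0 = 37 followed by the repeating block 2, 1, 6, 8, 6, 1, 2, 74 (period 8).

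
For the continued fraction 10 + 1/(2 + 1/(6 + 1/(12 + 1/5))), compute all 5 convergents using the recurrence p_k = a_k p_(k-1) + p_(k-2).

10/1, 21/2, 136/13, 1653/158, 8401/803

Using the convergent recurrence p_i = a_i*p_{i-1} + p_{i-2}, q_i = a_i*q_{i-1} + q_{i-2} with p_{-2}=0, p_{-1}=1, q_{-2}=1, q_{-1}=0:
  i=0: a_0=10, p_0 = 10*1 + 0 = 10, q_0 = 10*0 + 1 = 1.
  i=1: a_1=2, p_1 = 2*10 + 1 = 21, q_1 = 2*1 + 0 = 2.
  i=2: a_2=6, p_2 = 6*21 + 10 = 136, q_2 = 6*2 + 1 = 13.
  i=3: a_3=12, p_3 = 12*136 + 21 = 1653, q_3 = 12*13 + 2 = 158.
  i=4: a_4=5, p_4 = 5*1653 + 136 = 8401, q_4 = 5*158 + 13 = 803.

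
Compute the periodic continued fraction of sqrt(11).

[3; (3, 6)]

Write x_i = (sqrt(11) + m_i)/d_i with (m_0, d_0) = (0, 1). a_0 = floor(sqrt(11)) = 3, since 3^2 = 9 <= 11 < 16 = 4^2.
Iterate m_{i+1} = d_i*a_i - m_i, d_{i+1} = (11 - m_{i+1}^2)/d_i, a_{i+1} = floor((a_0 + m_{i+1})/d_{i+1}):
  m_1 = 1*3 - 0 = 3, d_1 = (11 - 3^2)/1 = 2/1 = 2, a_1 = floor((3 + 3)/2) = 3.
  m_2 = 2*3 - 3 = 3, d_2 = (11 - 3^2)/2 = 2/2 = 1, a_2 = floor((3 + 3)/1) = 6.
  m_3 = 1*6 - 3 = 3, d_3 = (11 - 3^2)/1 = 2/1 = 2: (m_3, d_3) = (m_1, d_1) = (3, 2), so from here the quotients repeat a_1, a_2; the period length is 2.
Hence the expansion of sqrt(11) is a_0 = 3 followed by the repeating block 3, 6 (period 2).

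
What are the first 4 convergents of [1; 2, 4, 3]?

Using the convergent recurrence p_i = a_i*p_{i-1} + p_{i-2}, q_i = a_i*q_{i-1} + q_{i-2} with p_{-2}=0, p_{-1}=1, q_{-2}=1, q_{-1}=0:
  i=0: a_0=1, p_0 = 1*1 + 0 = 1, q_0 = 1*0 + 1 = 1.
  i=1: a_1=2, p_1 = 2*1 + 1 = 3, q_1 = 2*1 + 0 = 2.
  i=2: a_2=4, p_2 = 4*3 + 1 = 13, q_2 = 4*2 + 1 = 9.
  i=3: a_3=3, p_3 = 3*13 + 3 = 42, q_3 = 3*9 + 2 = 29.

1/1, 3/2, 13/9, 42/29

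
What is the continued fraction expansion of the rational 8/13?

Run the Euclidean algorithm on 8 and 13; the successive quotients are the partial quotients a_0, a_1, ... (each step inverts the fractional part left over by the previous one):
  8 = 0*13 + 8, so a_0 = 0.
  13 = 1*8 + 5, so a_1 = 1.
  8 = 1*5 + 3, so a_2 = 1.
  5 = 1*3 + 2, so a_3 = 1.
  3 = 1*2 + 1, so a_4 = 1.
  2 = 2*1 + 0, so a_5 = 2.
The remainder reaches 0 after 6 divisions, so the expansion has 6 partial quotients, read off in order.

[0; 1, 1, 1, 1, 2]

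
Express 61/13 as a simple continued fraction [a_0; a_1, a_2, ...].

Run the Euclidean algorithm on 61 and 13; the successive quotients are the partial quotients a_0, a_1, ... (each step inverts the fractional part left over by the previous one):
  61 = 4*13 + 9, so a_0 = 4.
  13 = 1*9 + 4, so a_1 = 1.
  9 = 2*4 + 1, so a_2 = 2.
  4 = 4*1 + 0, so a_3 = 4.
The remainder reaches 0 after 4 divisions, so the expansion has 4 partial quotients, read off in order.

[4; 1, 2, 4]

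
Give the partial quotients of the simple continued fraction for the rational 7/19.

Run the Euclidean algorithm on 7 and 19; the successive quotients are the partial quotients a_0, a_1, ... (each step inverts the fractional part left over by the previous one):
  7 = 0*19 + 7, so a_0 = 0.
  19 = 2*7 + 5, so a_1 = 2.
  7 = 1*5 + 2, so a_2 = 1.
  5 = 2*2 + 1, so a_3 = 2.
  2 = 2*1 + 0, so a_4 = 2.
The remainder reaches 0 after 5 divisions, so the expansion has 5 partial quotients, read off in order.

[0; 2, 1, 2, 2]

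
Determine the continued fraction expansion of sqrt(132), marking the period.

[11; (2, 22)]

Write x_i = (sqrt(132) + m_i)/d_i with (m_0, d_0) = (0, 1). a_0 = floor(sqrt(132)) = 11, since 11^2 = 121 <= 132 < 144 = 12^2.
Iterate m_{i+1} = d_i*a_i - m_i, d_{i+1} = (132 - m_{i+1}^2)/d_i, a_{i+1} = floor((a_0 + m_{i+1})/d_{i+1}):
  m_1 = 1*11 - 0 = 11, d_1 = (132 - 11^2)/1 = 11/1 = 11, a_1 = floor((11 + 11)/11) = 2.
  m_2 = 11*2 - 11 = 11, d_2 = (132 - 11^2)/11 = 11/11 = 1, a_2 = floor((11 + 11)/1) = 22.
  m_3 = 1*22 - 11 = 11, d_3 = (132 - 11^2)/1 = 11/1 = 11: (m_3, d_3) = (m_1, d_1) = (11, 11), so from here the quotients repeat a_1, a_2; the period length is 2.
Hence the expansion of sqrt(132) is a_0 = 11 followed by the repeating block 2, 22 (period 2).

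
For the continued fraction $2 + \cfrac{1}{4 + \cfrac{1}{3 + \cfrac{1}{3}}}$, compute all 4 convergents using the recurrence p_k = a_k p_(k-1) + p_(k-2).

Using the convergent recurrence p_i = a_i*p_{i-1} + p_{i-2}, q_i = a_i*q_{i-1} + q_{i-2} with p_{-2}=0, p_{-1}=1, q_{-2}=1, q_{-1}=0:
  i=0: a_0=2, p_0 = 2*1 + 0 = 2, q_0 = 2*0 + 1 = 1.
  i=1: a_1=4, p_1 = 4*2 + 1 = 9, q_1 = 4*1 + 0 = 4.
  i=2: a_2=3, p_2 = 3*9 + 2 = 29, q_2 = 3*4 + 1 = 13.
  i=3: a_3=3, p_3 = 3*29 + 9 = 96, q_3 = 3*13 + 4 = 43.

2/1, 9/4, 29/13, 96/43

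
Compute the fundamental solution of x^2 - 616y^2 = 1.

(x, y) = (21295, 858)

First expand sqrt(616) as a continued fraction. With x_i = (sqrt(616) + m_i)/d_i and (m_0, d_0) = (0, 1): a_0 = floor(sqrt(616)) = 24, since 24^2 = 576 <= 616 < 625 = 25^2.
Iterate m_{i+1} = d_i*a_i - m_i, d_{i+1} = (616 - m_{i+1}^2)/d_i, a_{i+1} = floor((a_0 + m_{i+1})/d_{i+1}):
  m_1 = 1*24 - 0 = 24, d_1 = (616 - 24^2)/1 = 40/1 = 40, a_1 = floor((24 + 24)/40) = 1.
  m_2 = 40*1 - 24 = 16, d_2 = (616 - 16^2)/40 = 360/40 = 9, a_2 = floor((24 + 16)/9) = 4.
  m_3 = 9*4 - 16 = 20, d_3 = (616 - 20^2)/9 = 216/9 = 24, a_3 = floor((24 + 20)/24) = 1.
  m_4 = 24*1 - 20 = 4, d_4 = (616 - 4^2)/24 = 600/24 = 25, a_4 = floor((24 + 4)/25) = 1.
  m_5 = 25*1 - 4 = 21, d_5 = (616 - 21^2)/25 = 175/25 = 7, a_5 = floor((24 + 21)/7) = 6.
  m_6 = 7*6 - 21 = 21, d_6 = (616 - 21^2)/7 = 175/7 = 25, a_6 = floor((24 + 21)/25) = 1.
  m_7 = 25*1 - 21 = 4, d_7 = (616 - 4^2)/25 = 600/25 = 24, a_7 = floor((24 + 4)/24) = 1.
  m_8 = 24*1 - 4 = 20, d_8 = (616 - 20^2)/24 = 216/24 = 9, a_8 = floor((24 + 20)/9) = 4.
  m_9 = 9*4 - 20 = 16, d_9 = (616 - 16^2)/9 = 360/9 = 40, a_9 = floor((24 + 16)/40) = 1.
  m_10 = 40*1 - 16 = 24, d_10 = (616 - 24^2)/40 = 40/40 = 1, a_10 = floor((24 + 24)/1) = 48.
  m_11 = 1*48 - 24 = 24, d_11 = (616 - 24^2)/1 = 40/1 = 40: (m_11, d_11) = (m_1, d_1) = (24, 40), so from here the quotients repeat a_1, ..., a_10; the period length is 10.
So sqrt(616) = [24; (1, 4, 1, 1, 6, 1, 1, 4, 1, 48)] with period length k = 10.
k is even, so the fundamental solution of x^2 - 616y^2 = 1 is (p_{k-1}, q_{k-1}) = (p_9, q_9); compute convergents through index 9.
Convergents (p_i = a_i*p_{i-1} + p_{i-2}, q_i = a_i*q_{i-1} + q_{i-2} with p_{-2}=0, p_{-1}=1, q_{-2}=1, q_{-1}=0):
  i=0: a_0=24, p_0 = 24*1 + 0 = 24, q_0 = 24*0 + 1 = 1.
  i=1: a_1=1, p_1 = 1*24 + 1 = 25, q_1 = 1*1 + 0 = 1.
  i=2: a_2=4, p_2 = 4*25 + 24 = 124, q_2 = 4*1 + 1 = 5.
  i=3: a_3=1, p_3 = 1*124 + 25 = 149, q_3 = 1*5 + 1 = 6.
  i=4: a_4=1, p_4 = 1*149 + 124 = 273, q_4 = 1*6 + 5 = 11.
  i=5: a_5=6, p_5 = 6*273 + 149 = 1787, q_5 = 6*11 + 6 = 72.
  i=6: a_6=1, p_6 = 1*1787 + 273 = 2060, q_6 = 1*72 + 11 = 83.
  i=7: a_7=1, p_7 = 1*2060 + 1787 = 3847, q_7 = 1*83 + 72 = 155.
  i=8: a_8=4, p_8 = 4*3847 + 2060 = 17448, q_8 = 4*155 + 83 = 703.
  i=9: a_9=1, p_9 = 1*17448 + 3847 = 21295, q_9 = 1*703 + 155 = 858.
Check: 21295^2 - 616*858^2 = 453477025 - 453477024 = 1, so (x, y) = (21295, 858) solves the equation, and by the theorem it is the least positive solution.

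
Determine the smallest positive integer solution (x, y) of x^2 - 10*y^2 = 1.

First expand sqrt(10) as a continued fraction. With x_i = (sqrt(10) + m_i)/d_i and (m_0, d_0) = (0, 1): a_0 = floor(sqrt(10)) = 3, since 3^2 = 9 <= 10 < 16 = 4^2.
Iterate m_{i+1} = d_i*a_i - m_i, d_{i+1} = (10 - m_{i+1}^2)/d_i, a_{i+1} = floor((a_0 + m_{i+1})/d_{i+1}):
  m_1 = 1*3 - 0 = 3, d_1 = (10 - 3^2)/1 = 1/1 = 1, a_1 = floor((3 + 3)/1) = 6.
  m_2 = 1*6 - 3 = 3, d_2 = (10 - 3^2)/1 = 1/1 = 1: (m_2, d_2) = (m_1, d_1) = (3, 1), so from here the quotient a_1 repeats; the period length is 1.
So sqrt(10) = [3; (6)] with period length k = 1.
k is odd, so (p_{k-1}, q_{k-1}) only solves x^2 - 10y^2 = -1 and the fundamental solution of x^2 - 10y^2 = 1 is (p_{2k-1}, q_{2k-1}) = (p_1, q_1); compute convergents through index 1, running through the period twice.
Convergents (p_i = a_i*p_{i-1} + p_{i-2}, q_i = a_i*q_{i-1} + q_{i-2} with p_{-2}=0, p_{-1}=1, q_{-2}=1, q_{-1}=0):
  i=0: a_0=3, p_0 = 3*1 + 0 = 3, q_0 = 3*0 + 1 = 1.
  i=1: a_1=6, p_1 = 6*3 + 1 = 19, q_1 = 6*1 + 0 = 6.
Indeed p_0^2 - 10*q_0^2 = 9 - 10 = -1, not +1.
Check: 19^2 - 10*6^2 = 361 - 360 = 1, so (x, y) = (19, 6) solves the equation, and by the theorem it is the least positive solution.

(x, y) = (19, 6)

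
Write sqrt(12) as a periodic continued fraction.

Write x_i = (sqrt(12) + m_i)/d_i with (m_0, d_0) = (0, 1). a_0 = floor(sqrt(12)) = 3, since 3^2 = 9 <= 12 < 16 = 4^2.
Iterate m_{i+1} = d_i*a_i - m_i, d_{i+1} = (12 - m_{i+1}^2)/d_i, a_{i+1} = floor((a_0 + m_{i+1})/d_{i+1}):
  m_1 = 1*3 - 0 = 3, d_1 = (12 - 3^2)/1 = 3/1 = 3, a_1 = floor((3 + 3)/3) = 2.
  m_2 = 3*2 - 3 = 3, d_2 = (12 - 3^2)/3 = 3/3 = 1, a_2 = floor((3 + 3)/1) = 6.
  m_3 = 1*6 - 3 = 3, d_3 = (12 - 3^2)/1 = 3/1 = 3: (m_3, d_3) = (m_1, d_1) = (3, 3), so from here the quotients repeat a_1, a_2; the period length is 2.
Hence the expansion of sqrt(12) is a_0 = 3 followed by the repeating block 2, 6 (period 2).

[3; (2, 6)]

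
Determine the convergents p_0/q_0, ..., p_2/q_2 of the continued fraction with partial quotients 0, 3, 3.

0/1, 1/3, 3/10

Using the convergent recurrence p_i = a_i*p_{i-1} + p_{i-2}, q_i = a_i*q_{i-1} + q_{i-2} with p_{-2}=0, p_{-1}=1, q_{-2}=1, q_{-1}=0:
  i=0: a_0=0, p_0 = 0*1 + 0 = 0, q_0 = 0*0 + 1 = 1.
  i=1: a_1=3, p_1 = 3*0 + 1 = 1, q_1 = 3*1 + 0 = 3.
  i=2: a_2=3, p_2 = 3*1 + 0 = 3, q_2 = 3*3 + 1 = 10.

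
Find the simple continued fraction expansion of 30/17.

[1; 1, 3, 4]

Run the Euclidean algorithm on 30 and 17; the successive quotients are the partial quotients a_0, a_1, ... (each step inverts the fractional part left over by the previous one):
  30 = 1*17 + 13, so a_0 = 1.
  17 = 1*13 + 4, so a_1 = 1.
  13 = 3*4 + 1, so a_2 = 3.
  4 = 4*1 + 0, so a_3 = 4.
The remainder reaches 0 after 4 divisions, so the expansion has 4 partial quotients, read off in order.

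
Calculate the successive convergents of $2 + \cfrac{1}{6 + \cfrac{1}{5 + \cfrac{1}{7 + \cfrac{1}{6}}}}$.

2/1, 13/6, 67/31, 482/223, 2959/1369

Using the convergent recurrence p_i = a_i*p_{i-1} + p_{i-2}, q_i = a_i*q_{i-1} + q_{i-2} with p_{-2}=0, p_{-1}=1, q_{-2}=1, q_{-1}=0:
  i=0: a_0=2, p_0 = 2*1 + 0 = 2, q_0 = 2*0 + 1 = 1.
  i=1: a_1=6, p_1 = 6*2 + 1 = 13, q_1 = 6*1 + 0 = 6.
  i=2: a_2=5, p_2 = 5*13 + 2 = 67, q_2 = 5*6 + 1 = 31.
  i=3: a_3=7, p_3 = 7*67 + 13 = 482, q_3 = 7*31 + 6 = 223.
  i=4: a_4=6, p_4 = 6*482 + 67 = 2959, q_4 = 6*223 + 31 = 1369.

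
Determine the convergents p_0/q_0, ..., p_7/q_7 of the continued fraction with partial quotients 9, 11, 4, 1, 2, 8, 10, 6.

9/1, 100/11, 409/45, 509/56, 1427/157, 11925/1312, 120677/13277, 735987/80974

Using the convergent recurrence p_i = a_i*p_{i-1} + p_{i-2}, q_i = a_i*q_{i-1} + q_{i-2} with p_{-2}=0, p_{-1}=1, q_{-2}=1, q_{-1}=0:
  i=0: a_0=9, p_0 = 9*1 + 0 = 9, q_0 = 9*0 + 1 = 1.
  i=1: a_1=11, p_1 = 11*9 + 1 = 100, q_1 = 11*1 + 0 = 11.
  i=2: a_2=4, p_2 = 4*100 + 9 = 409, q_2 = 4*11 + 1 = 45.
  i=3: a_3=1, p_3 = 1*409 + 100 = 509, q_3 = 1*45 + 11 = 56.
  i=4: a_4=2, p_4 = 2*509 + 409 = 1427, q_4 = 2*56 + 45 = 157.
  i=5: a_5=8, p_5 = 8*1427 + 509 = 11925, q_5 = 8*157 + 56 = 1312.
  i=6: a_6=10, p_6 = 10*11925 + 1427 = 120677, q_6 = 10*1312 + 157 = 13277.
  i=7: a_7=6, p_7 = 6*120677 + 11925 = 735987, q_7 = 6*13277 + 1312 = 80974.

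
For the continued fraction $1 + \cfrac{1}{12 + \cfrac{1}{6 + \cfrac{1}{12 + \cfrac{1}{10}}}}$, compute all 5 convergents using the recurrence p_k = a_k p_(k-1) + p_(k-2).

Using the convergent recurrence p_i = a_i*p_{i-1} + p_{i-2}, q_i = a_i*q_{i-1} + q_{i-2} with p_{-2}=0, p_{-1}=1, q_{-2}=1, q_{-1}=0:
  i=0: a_0=1, p_0 = 1*1 + 0 = 1, q_0 = 1*0 + 1 = 1.
  i=1: a_1=12, p_1 = 12*1 + 1 = 13, q_1 = 12*1 + 0 = 12.
  i=2: a_2=6, p_2 = 6*13 + 1 = 79, q_2 = 6*12 + 1 = 73.
  i=3: a_3=12, p_3 = 12*79 + 13 = 961, q_3 = 12*73 + 12 = 888.
  i=4: a_4=10, p_4 = 10*961 + 79 = 9689, q_4 = 10*888 + 73 = 8953.

1/1, 13/12, 79/73, 961/888, 9689/8953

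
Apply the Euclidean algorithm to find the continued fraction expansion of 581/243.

[2; 2, 1, 1, 3, 1, 4, 2]

Run the Euclidean algorithm on 581 and 243; the successive quotients are the partial quotients a_0, a_1, ... (each step inverts the fractional part left over by the previous one):
  581 = 2*243 + 95, so a_0 = 2.
  243 = 2*95 + 53, so a_1 = 2.
  95 = 1*53 + 42, so a_2 = 1.
  53 = 1*42 + 11, so a_3 = 1.
  42 = 3*11 + 9, so a_4 = 3.
  11 = 1*9 + 2, so a_5 = 1.
  9 = 4*2 + 1, so a_6 = 4.
  2 = 2*1 + 0, so a_7 = 2.
The remainder reaches 0 after 8 divisions, so the expansion has 8 partial quotients, read off in order.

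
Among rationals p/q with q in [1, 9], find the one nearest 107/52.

19/9

Expand x = 107/52 as a continued fraction with the Euclidean algorithm:
  107 = 2*52 + 3, so a_0 = 2.
  52 = 17*3 + 1, so a_1 = 17.
  3 = 3*1 + 0, so a_2 = 3.
so x = [2; 17, 3].
Convergents (p_i = a_i*p_{i-1} + p_{i-2}, q_i = a_i*q_{i-1} + q_{i-2} with p_{-2}=0, p_{-1}=1, q_{-2}=1, q_{-1}=0), until the denominator exceeds 9:
  i=0: a_0=2, p_0 = 2*1 + 0 = 2, q_0 = 2*0 + 1 = 1.
  i=1: a_1=17, p_1 = 17*2 + 1 = 35, q_1 = 17*1 + 0 = 17.
q_1 = 17 > 9, so the last convergent with denominator <= 9 is p_0/q_0 = 2/1.
The closest fraction with denominator <= 9 is either p_0/q_0 or the intermediate fraction (k*p_0 + p_{-1})/(k*q_0 + q_{-1}) with the largest k >= 1 whose denominator stays <= 9; these approach x as k grows, and every other convergent or intermediate fraction in range is farther away.
Largest k: floor((9 - q_{-1})/q_0) = floor((9 - 0)/1) = 9 (using the seeds p_{-1} = 1, q_{-1} = 0).
That gives (9*2 + 1)/(9*1 + 0) = 19/9.
Compare the errors: |x - 2/1| = |107*1 - 2*52|/(52*1) = 3/52, and |x - 19/9| = |107*9 - 19*52|/(52*9) = 25/468.
Cross-multiplying, 25*52 = 1300 < 1404 = 3*468, so 25/468 is smaller: the intermediate fraction 19/9 is closer to x than 2/1.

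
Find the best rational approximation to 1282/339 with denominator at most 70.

Expand x = 1282/339 as a continued fraction with the Euclidean algorithm:
  1282 = 3*339 + 265, so a_0 = 3.
  339 = 1*265 + 74, so a_1 = 1.
  265 = 3*74 + 43, so a_2 = 3.
  74 = 1*43 + 31, so a_3 = 1.
  43 = 1*31 + 12, so a_4 = 1.
  31 = 2*12 + 7, so a_5 = 2.
  12 = 1*7 + 5, so a_6 = 1.
  7 = 1*5 + 2, so a_7 = 1.
  5 = 2*2 + 1, so a_8 = 2.
  2 = 2*1 + 0, so a_9 = 2.
so x = [3; 1, 3, 1, 1, 2, 1, 1, 2, 2].
Convergents (p_i = a_i*p_{i-1} + p_{i-2}, q_i = a_i*q_{i-1} + q_{i-2} with p_{-2}=0, p_{-1}=1, q_{-2}=1, q_{-1}=0), until the denominator exceeds 70:
  i=0: a_0=3, p_0 = 3*1 + 0 = 3, q_0 = 3*0 + 1 = 1.
  i=1: a_1=1, p_1 = 1*3 + 1 = 4, q_1 = 1*1 + 0 = 1.
  i=2: a_2=3, p_2 = 3*4 + 3 = 15, q_2 = 3*1 + 1 = 4.
  i=3: a_3=1, p_3 = 1*15 + 4 = 19, q_3 = 1*4 + 1 = 5.
  i=4: a_4=1, p_4 = 1*19 + 15 = 34, q_4 = 1*5 + 4 = 9.
  i=5: a_5=2, p_5 = 2*34 + 19 = 87, q_5 = 2*9 + 5 = 23.
  i=6: a_6=1, p_6 = 1*87 + 34 = 121, q_6 = 1*23 + 9 = 32.
  i=7: a_7=1, p_7 = 1*121 + 87 = 208, q_7 = 1*32 + 23 = 55.
  i=8: a_8=2, p_8 = 2*208 + 121 = 537, q_8 = 2*55 + 32 = 142.
q_8 = 142 > 70, so the last convergent with denominator <= 70 is p_7/q_7 = 208/55.
The closest fraction with denominator <= 70 is either p_7/q_7 or the intermediate fraction (k*p_7 + p_6)/(k*q_7 + q_6) with the largest k >= 1 whose denominator stays <= 70; these approach x as k grows, and every other convergent or intermediate fraction in range is farther away.
Largest k: floor((70 - q_6)/q_7) = floor((70 - 32)/55) = 0.
Since k = 0, no intermediate fraction beyond p_7/q_7 has denominator <= 70, so the convergent 208/55 is the closest (its error is |1282*55 - 208*339|/(339*55) = 2/18645).

208/55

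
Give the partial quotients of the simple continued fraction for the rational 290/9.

Run the Euclidean algorithm on 290 and 9; the successive quotients are the partial quotients a_0, a_1, ... (each step inverts the fractional part left over by the previous one):
  290 = 32*9 + 2, so a_0 = 32.
  9 = 4*2 + 1, so a_1 = 4.
  2 = 2*1 + 0, so a_2 = 2.
The remainder reaches 0 after 3 divisions, so the expansion has 3 partial quotients, read off in order.

[32; 4, 2]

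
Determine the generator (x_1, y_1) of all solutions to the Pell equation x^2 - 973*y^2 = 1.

(x, y) = (903223, 28956)

First expand sqrt(973) as a continued fraction. With x_i = (sqrt(973) + m_i)/d_i and (m_0, d_0) = (0, 1): a_0 = floor(sqrt(973)) = 31, since 31^2 = 961 <= 973 < 1024 = 32^2.
Iterate m_{i+1} = d_i*a_i - m_i, d_{i+1} = (973 - m_{i+1}^2)/d_i, a_{i+1} = floor((a_0 + m_{i+1})/d_{i+1}):
  m_1 = 1*31 - 0 = 31, d_1 = (973 - 31^2)/1 = 12/1 = 12, a_1 = floor((31 + 31)/12) = 5.
  m_2 = 12*5 - 31 = 29, d_2 = (973 - 29^2)/12 = 132/12 = 11, a_2 = floor((31 + 29)/11) = 5.
  m_3 = 11*5 - 29 = 26, d_3 = (973 - 26^2)/11 = 297/11 = 27, a_3 = floor((31 + 26)/27) = 2.
  m_4 = 27*2 - 26 = 28, d_4 = (973 - 28^2)/27 = 189/27 = 7, a_4 = floor((31 + 28)/7) = 8.
  m_5 = 7*8 - 28 = 28, d_5 = (973 - 28^2)/7 = 189/7 = 27, a_5 = floor((31 + 28)/27) = 2.
  m_6 = 27*2 - 28 = 26, d_6 = (973 - 26^2)/27 = 297/27 = 11, a_6 = floor((31 + 26)/11) = 5.
  m_7 = 11*5 - 26 = 29, d_7 = (973 - 29^2)/11 = 132/11 = 12, a_7 = floor((31 + 29)/12) = 5.
  m_8 = 12*5 - 29 = 31, d_8 = (973 - 31^2)/12 = 12/12 = 1, a_8 = floor((31 + 31)/1) = 62.
  m_9 = 1*62 - 31 = 31, d_9 = (973 - 31^2)/1 = 12/1 = 12: (m_9, d_9) = (m_1, d_1) = (31, 12), so from here the quotients repeat a_1, ..., a_8; the period length is 8.
So sqrt(973) = [31; (5, 5, 2, 8, 2, 5, 5, 62)] with period length k = 8.
k is even, so the fundamental solution of x^2 - 973y^2 = 1 is (p_{k-1}, q_{k-1}) = (p_7, q_7); compute convergents through index 7.
Convergents (p_i = a_i*p_{i-1} + p_{i-2}, q_i = a_i*q_{i-1} + q_{i-2} with p_{-2}=0, p_{-1}=1, q_{-2}=1, q_{-1}=0):
  i=0: a_0=31, p_0 = 31*1 + 0 = 31, q_0 = 31*0 + 1 = 1.
  i=1: a_1=5, p_1 = 5*31 + 1 = 156, q_1 = 5*1 + 0 = 5.
  i=2: a_2=5, p_2 = 5*156 + 31 = 811, q_2 = 5*5 + 1 = 26.
  i=3: a_3=2, p_3 = 2*811 + 156 = 1778, q_3 = 2*26 + 5 = 57.
  i=4: a_4=8, p_4 = 8*1778 + 811 = 15035, q_4 = 8*57 + 26 = 482.
  i=5: a_5=2, p_5 = 2*15035 + 1778 = 31848, q_5 = 2*482 + 57 = 1021.
  i=6: a_6=5, p_6 = 5*31848 + 15035 = 174275, q_6 = 5*1021 + 482 = 5587.
  i=7: a_7=5, p_7 = 5*174275 + 31848 = 903223, q_7 = 5*5587 + 1021 = 28956.
Check: 903223^2 - 973*28956^2 = 815811787729 - 815811787728 = 1, so (x, y) = (903223, 28956) solves the equation, and by the theorem it is the least positive solution.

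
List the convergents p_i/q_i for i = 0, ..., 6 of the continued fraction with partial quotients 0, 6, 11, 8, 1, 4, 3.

0/1, 1/6, 11/67, 89/542, 100/609, 489/2978, 1567/9543

Using the convergent recurrence p_i = a_i*p_{i-1} + p_{i-2}, q_i = a_i*q_{i-1} + q_{i-2} with p_{-2}=0, p_{-1}=1, q_{-2}=1, q_{-1}=0:
  i=0: a_0=0, p_0 = 0*1 + 0 = 0, q_0 = 0*0 + 1 = 1.
  i=1: a_1=6, p_1 = 6*0 + 1 = 1, q_1 = 6*1 + 0 = 6.
  i=2: a_2=11, p_2 = 11*1 + 0 = 11, q_2 = 11*6 + 1 = 67.
  i=3: a_3=8, p_3 = 8*11 + 1 = 89, q_3 = 8*67 + 6 = 542.
  i=4: a_4=1, p_4 = 1*89 + 11 = 100, q_4 = 1*542 + 67 = 609.
  i=5: a_5=4, p_5 = 4*100 + 89 = 489, q_5 = 4*609 + 542 = 2978.
  i=6: a_6=3, p_6 = 3*489 + 100 = 1567, q_6 = 3*2978 + 609 = 9543.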